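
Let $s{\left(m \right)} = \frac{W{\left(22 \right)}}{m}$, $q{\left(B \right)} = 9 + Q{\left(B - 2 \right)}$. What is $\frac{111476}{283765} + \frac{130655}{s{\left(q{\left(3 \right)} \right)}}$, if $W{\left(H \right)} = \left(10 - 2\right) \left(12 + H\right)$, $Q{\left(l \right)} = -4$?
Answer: $\frac{6393341443}{2661520} \approx 2402.1$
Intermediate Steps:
$W{\left(H \right)} = 96 + 8 H$ ($W{\left(H \right)} = 8 \left(12 + H\right) = 96 + 8 H$)
$q{\left(B \right)} = 5$ ($q{\left(B \right)} = 9 - 4 = 5$)
$s{\left(m \right)} = \frac{272}{m}$ ($s{\left(m \right)} = \frac{96 + 8 \cdot 22}{m} = \frac{96 + 176}{m} = \frac{272}{m}$)
$\frac{111476}{283765} + \frac{130655}{s{\left(q{\left(3 \right)} \right)}} = \frac{111476}{283765} + \frac{130655}{272 \cdot \frac{1}{5}} = 111476 \cdot \frac{1}{283765} + \frac{130655}{272 \cdot \frac{1}{5}} = \frac{3844}{9785} + \frac{130655}{\frac{272}{5}} = \frac{3844}{9785} + 130655 \cdot \frac{5}{272} = \frac{3844}{9785} + \frac{653275}{272} = \frac{6393341443}{2661520}$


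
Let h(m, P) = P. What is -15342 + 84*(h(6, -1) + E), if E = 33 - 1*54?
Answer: -17190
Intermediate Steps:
E = -21 (E = 33 - 54 = -21)
-15342 + 84*(h(6, -1) + E) = -15342 + 84*(-1 - 21) = -15342 + 84*(-22) = -15342 - 1848 = -17190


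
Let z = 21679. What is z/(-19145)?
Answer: -3097/2735 ≈ -1.1324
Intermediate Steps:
z/(-19145) = 21679/(-19145) = 21679*(-1/19145) = -3097/2735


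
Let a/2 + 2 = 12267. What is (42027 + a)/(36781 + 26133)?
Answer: 66557/62914 ≈ 1.0579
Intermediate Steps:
a = 24530 (a = -4 + 2*12267 = -4 + 24534 = 24530)
(42027 + a)/(36781 + 26133) = (42027 + 24530)/(36781 + 26133) = 66557/62914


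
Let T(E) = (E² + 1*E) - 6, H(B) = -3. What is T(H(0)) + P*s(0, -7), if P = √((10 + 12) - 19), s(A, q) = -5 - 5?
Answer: -10*√3 ≈ -17.320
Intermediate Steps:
T(E) = -6 + E + E² (T(E) = (E² + E) - 6 = (E + E²) - 6 = -6 + E + E²)
s(A, q) = -10
P = √3 (P = √(22 - 19) = √3 ≈ 1.7320)
T(H(0)) + P*s(0, -7) = (-6 - 3 + (-3)²) + √3*(-10) = (-6 - 3 + 9) - 10*√3 = 0 - 10*√3 = -10*√3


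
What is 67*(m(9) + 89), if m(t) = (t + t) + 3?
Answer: 7370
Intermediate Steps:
m(t) = 3 + 2*t (m(t) = 2*t + 3 = 3 + 2*t)
67*(m(9) + 89) = 67*((3 + 2*9) + 89) = 67*((3 + 18) + 89) = 67*(21 + 89) = 67*110 = 7370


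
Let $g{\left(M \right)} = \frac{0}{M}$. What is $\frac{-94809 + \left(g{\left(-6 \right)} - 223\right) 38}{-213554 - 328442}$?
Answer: $\frac{103283}{541996} \approx 0.19056$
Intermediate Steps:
$g{\left(M \right)} = 0$
$\frac{-94809 + \left(g{\left(-6 \right)} - 223\right) 38}{-213554 - 328442} = \frac{-94809 + \left(0 - 223\right) 38}{-213554 - 328442} = \frac{-94809 - 8474}{-541996} = \left(-94809 - 8474\right) \left(- \frac{1}{541996}\right) = \left(-103283\right) \left(- \frac{1}{541996}\right) = \frac{103283}{541996}$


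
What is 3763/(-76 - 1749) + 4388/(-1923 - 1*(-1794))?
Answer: -8493527/235425 ≈ -36.077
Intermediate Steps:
3763/(-76 - 1749) + 4388/(-1923 - 1*(-1794)) = 3763/(-1825) + 4388/(-1923 + 1794) = 3763*(-1/1825) + 4388/(-129) = -3763/1825 + 4388*(-1/129) = -3763/1825 - 4388/129 = -8493527/235425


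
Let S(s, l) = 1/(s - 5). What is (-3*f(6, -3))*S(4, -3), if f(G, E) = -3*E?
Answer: 27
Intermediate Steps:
S(s, l) = 1/(-5 + s)
(-3*f(6, -3))*S(4, -3) = (-(-9)*(-3))/(-5 + 4) = -3*9/(-1) = -27*(-1) = 27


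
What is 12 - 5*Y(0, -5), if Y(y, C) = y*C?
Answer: 12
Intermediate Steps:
Y(y, C) = C*y
12 - 5*Y(0, -5) = 12 - (-25)*0 = 12 - 5*0 = 12 + 0 = 12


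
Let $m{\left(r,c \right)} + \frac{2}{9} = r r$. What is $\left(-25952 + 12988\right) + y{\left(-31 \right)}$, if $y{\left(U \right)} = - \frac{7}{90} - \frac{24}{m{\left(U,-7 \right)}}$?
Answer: $- \frac{10089053689}{778230} \approx -12964.0$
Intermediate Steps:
$m{\left(r,c \right)} = - \frac{2}{9} + r^{2}$ ($m{\left(r,c \right)} = - \frac{2}{9} + r r = - \frac{2}{9} + r^{2}$)
$y{\left(U \right)} = - \frac{7}{90} - \frac{24}{- \frac{2}{9} + U^{2}}$
$\left(-25952 + 12988\right) + y{\left(-31 \right)} = \left(-25952 + 12988\right) + \frac{-19426 - 63 \left(-31\right)^{2}}{90 \left(-2 + 9 \left(-31\right)^{2}\right)} = -12964 + \frac{-19426 - 60543}{90 \left(-2 + 9 \cdot 961\right)} = -12964 + \frac{-19426 - 60543}{90 \left(-2 + 8649\right)} = -12964 + \frac{1}{90} \cdot \frac{1}{8647} \left(-79969\right) = -12964 - \frac{79969}{778230} = - \frac{10089053689}{778230}$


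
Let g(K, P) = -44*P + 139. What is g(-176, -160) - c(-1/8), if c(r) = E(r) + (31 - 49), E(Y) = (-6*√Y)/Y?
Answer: 7197 - 12*I*√2 ≈ 7197.0 - 16.971*I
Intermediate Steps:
E(Y) = -6/√Y
g(K, P) = 139 - 44*P
c(r) = -18 - 6/√r (c(r) = -6/√r + (31 - 49) = -6/√r - 18 = -18 - 6/√r)
g(-176, -160) - c(-1/8) = (139 - 44*(-160)) - (-18 - 6*(-2*I*√2)) = (139 + 7040) - (-18 - 6*(-2*I*√2)) = 7179 - (-18 - (-12)*I*√2) = 7179 - (-18 + 12*I*√2) = 7179 + (18 - 12*I*√2) = 7197 - 12*I*√2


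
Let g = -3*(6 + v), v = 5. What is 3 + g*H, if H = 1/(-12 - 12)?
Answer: 35/8 ≈ 4.3750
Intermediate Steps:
H = -1/24 (H = 1/(-24) = -1/24 ≈ -0.041667)
g = -33 (g = -3*(6 + 5) = -3*11 = -33)
3 + g*H = 3 - 33*(-1/24) = 3 + 11/8 = 35/8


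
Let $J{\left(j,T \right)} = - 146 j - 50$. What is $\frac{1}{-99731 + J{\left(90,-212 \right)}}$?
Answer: $- \frac{1}{112921} \approx -8.8557 \cdot 10^{-6}$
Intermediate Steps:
$J{\left(j,T \right)} = -50 - 146 j$
$\frac{1}{-99731 + J{\left(90,-212 \right)}} = \frac{1}{-99731 - 13190} = \frac{1}{-112921} = - \frac{1}{112921}$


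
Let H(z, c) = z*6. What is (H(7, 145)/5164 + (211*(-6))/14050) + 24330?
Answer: 441309434619/18138550 ≈ 24330.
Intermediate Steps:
H(z, c) = 6*z
(H(7, 145)/5164 + (211*(-6))/14050) + 24330 = ((6*7)/5164 + (211*(-6))/14050) + 24330 = (42*(1/5164) - 1266*1/14050) + 24330 = (21/2582 - 633/7025) + 24330 = -1486881/18138550 + 24330 = 441309434619/18138550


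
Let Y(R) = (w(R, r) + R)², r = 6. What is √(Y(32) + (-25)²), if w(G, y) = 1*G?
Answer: √4721 ≈ 68.709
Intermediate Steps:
w(G, y) = G
Y(R) = 4*R² (Y(R) = (R + R)² = (2*R)² = 4*R²)
√(Y(32) + (-25)²) = √(4*32² + (-25)²) = √(4*1024 + 625) = √(4096 + 625) = √4721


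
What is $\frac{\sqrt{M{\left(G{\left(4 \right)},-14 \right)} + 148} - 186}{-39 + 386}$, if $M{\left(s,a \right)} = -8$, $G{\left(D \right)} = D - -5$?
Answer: $- \frac{186}{347} + \frac{2 \sqrt{35}}{347} \approx -0.50192$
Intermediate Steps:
$G{\left(D \right)} = 5 + D$ ($G{\left(D \right)} = D + 5 = 5 + D$)
$\frac{\sqrt{M{\left(G{\left(4 \right)},-14 \right)} + 148} - 186}{-39 + 386} = \frac{\sqrt{-8 + 148} - 186}{-39 + 386} = \frac{\sqrt{140} - 186}{347} = \left(2 \sqrt{35} - 186\right) \frac{1}{347} = \left(-186 + 2 \sqrt{35}\right) \frac{1}{347} = - \frac{186}{347} + \frac{2 \sqrt{35}}{347}$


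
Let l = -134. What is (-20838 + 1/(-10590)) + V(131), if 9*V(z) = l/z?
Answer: -86725520473/4161870 ≈ -20838.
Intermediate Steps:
V(z) = -134/(9*z) (V(z) = (-134/z)/9 = -134/(9*z))
(-20838 + 1/(-10590)) + V(131) = (-20838 + 1/(-10590)) - 134/9/131 = (-20838 - 1/10590) - 134/9*1/131 = -220674421/10590 - 134/1179 = -86725520473/4161870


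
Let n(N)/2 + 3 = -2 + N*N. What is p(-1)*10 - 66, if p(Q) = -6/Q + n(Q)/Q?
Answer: 74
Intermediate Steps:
n(N) = -10 + 2*N² (n(N) = -6 + 2*(-2 + N*N) = -6 + 2*(-2 + N²) = -6 + (-4 + 2*N²) = -10 + 2*N²)
p(Q) = -6/Q + (-10 + 2*Q²)/Q
p(-1)*10 - 66 = (-16/(-1) + 2*(-1))*10 - 66 = (-16*(-1) - 2)*10 - 66 = (16 - 2)*10 - 66 = 14*10 - 66 = 140 - 66 = 74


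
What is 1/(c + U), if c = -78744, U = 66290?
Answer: -1/12454 ≈ -8.0295e-5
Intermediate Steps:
1/(c + U) = 1/(-78744 + 66290) = 1/(-12454) = -1/12454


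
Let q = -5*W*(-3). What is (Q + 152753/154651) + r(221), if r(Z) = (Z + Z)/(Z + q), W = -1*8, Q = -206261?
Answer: -3221661677216/15619751 ≈ -2.0626e+5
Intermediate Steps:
W = -8
q = -120 (q = -5*(-8)*(-3) = 40*(-3) = -120)
r(Z) = 2*Z/(-120 + Z) (r(Z) = (Z + Z)/(Z - 120) = (2*Z)/(-120 + Z) = 2*Z/(-120 + Z))
(Q + 152753/154651) + r(221) = (-206261 + 152753/154651) + 2*221/(-120 + 221) = (-206261 + 152753*(1/154651)) + 2*221/101 = (-206261 + 152753/154651) + 2*221*(1/101) = -31898317158/154651 + 442/101 = -3221661677216/15619751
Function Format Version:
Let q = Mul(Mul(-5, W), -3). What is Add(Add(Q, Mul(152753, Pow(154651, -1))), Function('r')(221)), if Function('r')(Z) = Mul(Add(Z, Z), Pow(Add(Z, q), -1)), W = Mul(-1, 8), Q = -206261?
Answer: Rational(-3221661677216, 15619751) ≈ -2.0626e+5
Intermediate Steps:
W = -8
q = -120 (q = Mul(Mul(-5, -8), -3) = Mul(40, -3) = -120)
Function('r')(Z) = Mul(2, Z, Pow(Add(-120, Z), -1)) (Function('r')(Z) = Mul(Add(Z, Z), Pow(Add(Z, -120), -1)) = Mul(Mul(2, Z), Pow(Add(-120, Z), -1)) = Mul(2, Z, Pow(Add(-120, Z), -1)))
Add(Add(Q, Mul(152753, Pow(154651, -1))), Function('r')(221)) = Add(Add(-206261, Mul(152753, Pow(154651, -1))), Mul(2, 221, Pow(Add(-120, 221), -1))) = Add(Add(-206261, Mul(152753, Rational(1, 154651))), Mul(2, 221, Pow(101, -1))) = Add(Add(-206261, Rational(152753, 154651)), Mul(2, 221, Rational(1, 101))) = Add(Rational(-31898317158, 154651), Rational(442, 101)) = Rational(-3221661677216, 15619751)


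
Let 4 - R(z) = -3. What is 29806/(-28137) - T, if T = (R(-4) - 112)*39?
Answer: 115191209/28137 ≈ 4093.9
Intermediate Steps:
R(z) = 7 (R(z) = 4 - 1*(-3) = 4 + 3 = 7)
T = -4095 (T = (7 - 112)*39 = -105*39 = -4095)
29806/(-28137) - T = 29806/(-28137) - 1*(-4095) = 29806*(-1/28137) + 4095 = -29806/28137 + 4095 = 115191209/28137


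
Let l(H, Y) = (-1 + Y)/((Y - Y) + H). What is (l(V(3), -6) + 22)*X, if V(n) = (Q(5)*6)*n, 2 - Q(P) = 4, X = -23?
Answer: -18377/36 ≈ -510.47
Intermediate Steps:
Q(P) = -2 (Q(P) = 2 - 1*4 = 2 - 4 = -2)
V(n) = -12*n (V(n) = (-2*6)*n = -12*n)
l(H, Y) = (-1 + Y)/H (l(H, Y) = (-1 + Y)/(0 + H) = (-1 + Y)/H)
(l(V(3), -6) + 22)*X = ((-1 - 6)/((-12*3)) + 22)*(-23) = (-7/(-36) + 22)*(-23) = (-1/36*(-7) + 22)*(-23) = (7/36 + 22)*(-23) = (799/36)*(-23) = -18377/36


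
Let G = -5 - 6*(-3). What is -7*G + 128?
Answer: 37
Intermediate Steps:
G = 13 (G = -5 + 18 = 13)
-7*G + 128 = -7*13 + 128 = -91 + 128 = 37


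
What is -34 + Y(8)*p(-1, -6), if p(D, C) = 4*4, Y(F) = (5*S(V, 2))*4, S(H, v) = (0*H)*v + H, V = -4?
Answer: -1314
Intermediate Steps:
S(H, v) = H (S(H, v) = 0*v + H = 0 + H = H)
Y(F) = -80 (Y(F) = (5*(-4))*4 = -20*4 = -80)
p(D, C) = 16
-34 + Y(8)*p(-1, -6) = -34 - 80*16 = -34 - 1280 = -1314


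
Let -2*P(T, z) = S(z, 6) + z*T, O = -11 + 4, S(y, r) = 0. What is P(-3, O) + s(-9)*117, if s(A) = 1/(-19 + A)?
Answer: -411/28 ≈ -14.679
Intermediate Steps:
O = -7
P(T, z) = -T*z/2 (P(T, z) = -(0 + z*T)/2 = -(0 + T*z)/2 = -T*z/2)
P(-3, O) + s(-9)*117 = -½*(-3)*(-7) + 117/(-19 - 9) = -21/2 + 117/(-28) = -21/2 - 1/28*117 = -21/2 - 117/28 = -411/28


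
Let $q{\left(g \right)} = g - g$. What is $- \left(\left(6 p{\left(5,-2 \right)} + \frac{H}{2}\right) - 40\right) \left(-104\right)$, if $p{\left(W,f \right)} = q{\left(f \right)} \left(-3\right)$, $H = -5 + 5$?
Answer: $-4160$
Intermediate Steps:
$q{\left(g \right)} = 0$
$H = 0$
$p{\left(W,f \right)} = 0$ ($p{\left(W,f \right)} = 0 \left(-3\right) = 0$)
$- \left(\left(6 p{\left(5,-2 \right)} + \frac{H}{2}\right) - 40\right) \left(-104\right) = - \left(\left(6 \cdot 0 + \frac{0}{2}\right) - 40\right) \left(-104\right) = - \left(\left(0 + 0 \cdot \frac{1}{2}\right) - 40\right) \left(-104\right) = - \left(\left(0 + 0\right) - 40\right) \left(-104\right) = - \left(0 - 40\right) \left(-104\right) = - \left(-40\right) \left(-104\right) = \left(-1\right) 4160 = -4160$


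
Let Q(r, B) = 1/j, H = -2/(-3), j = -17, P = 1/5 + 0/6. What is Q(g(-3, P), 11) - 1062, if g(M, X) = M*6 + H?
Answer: -18055/17 ≈ -1062.1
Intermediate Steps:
P = ⅕ (P = 1*(⅕) + 0*(⅙) = ⅕ + 0 = ⅕ ≈ 0.20000)
H = ⅔ (H = -2*(-⅓) = ⅔ ≈ 0.66667)
g(M, X) = ⅔ + 6*M (g(M, X) = M*6 + ⅔ = 6*M + ⅔ = ⅔ + 6*M)
Q(r, B) = -1/17 (Q(r, B) = 1/(-17) = -1/17)
Q(g(-3, P), 11) - 1062 = -1/17 - 1062 = -18055/17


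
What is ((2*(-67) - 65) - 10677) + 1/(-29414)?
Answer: -319906665/29414 ≈ -10876.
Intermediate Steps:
((2*(-67) - 65) - 10677) + 1/(-29414) = ((-134 - 65) - 10677) - 1/29414 = (-199 - 10677) - 1/29414 = -10876 - 1/29414 = -319906665/29414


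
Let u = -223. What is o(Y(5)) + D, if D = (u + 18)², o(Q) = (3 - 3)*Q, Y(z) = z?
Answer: 42025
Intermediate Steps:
o(Q) = 0 (o(Q) = 0*Q = 0)
D = 42025 (D = (-223 + 18)² = (-205)² = 42025)
o(Y(5)) + D = 0 + 42025 = 42025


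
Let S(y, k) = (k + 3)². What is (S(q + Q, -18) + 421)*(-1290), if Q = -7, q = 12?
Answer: -833340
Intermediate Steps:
S(y, k) = (3 + k)²
(S(q + Q, -18) + 421)*(-1290) = ((3 - 18)² + 421)*(-1290) = ((-15)² + 421)*(-1290) = (225 + 421)*(-1290) = 646*(-1290) = -833340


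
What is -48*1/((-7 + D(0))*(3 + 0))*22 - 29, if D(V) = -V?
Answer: 149/7 ≈ 21.286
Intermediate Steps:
-48*1/((-7 + D(0))*(3 + 0))*22 - 29 = -48*1/((-7 - 1*0)*(3 + 0))*22 - 29 = -48*1/(3*(-7 + 0))*22 - 29 = -48/(3*(-7))*22 - 29 = -48/(-21)*22 - 29 = -48*(-1/21)*22 - 29 = (16/7)*22 - 29 = 352/7 - 29 = 149/7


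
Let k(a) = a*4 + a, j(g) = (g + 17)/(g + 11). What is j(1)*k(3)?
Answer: 45/2 ≈ 22.500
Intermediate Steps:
j(g) = (17 + g)/(11 + g)
k(a) = 5*a (k(a) = 4*a + a = 5*a)
j(1)*k(3) = ((17 + 1)/(11 + 1))*(5*3) = (18/12)*15 = ((1/12)*18)*15 = (3/2)*15 = 45/2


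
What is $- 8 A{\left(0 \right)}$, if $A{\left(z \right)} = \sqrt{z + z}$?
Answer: $0$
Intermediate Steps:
$A{\left(z \right)} = \sqrt{2} \sqrt{z}$ ($A{\left(z \right)} = \sqrt{2 z} = \sqrt{2} \sqrt{z}$)
$- 8 A{\left(0 \right)} = - 8 \sqrt{2} \sqrt{0} = - 8 \sqrt{2} \cdot 0 = \left(-8\right) 0 = 0$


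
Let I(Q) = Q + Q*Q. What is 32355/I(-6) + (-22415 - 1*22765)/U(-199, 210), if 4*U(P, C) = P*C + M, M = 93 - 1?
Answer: 45152013/41698 ≈ 1082.8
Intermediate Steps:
M = 92
I(Q) = Q + Q**2
U(P, C) = 23 + C*P/4 (U(P, C) = (P*C + 92)/4 = (C*P + 92)/4 = (92 + C*P)/4 = 23 + C*P/4)
32355/I(-6) + (-22415 - 1*22765)/U(-199, 210) = 32355/((-6*(1 - 6))) + (-22415 - 1*22765)/(23 + (1/4)*210*(-199)) = 32355/((-6*(-5))) + (-22415 - 22765)/(23 - 20895/2) = 32355/30 - 45180/(-20849/2) = 32355*(1/30) - 45180*(-2/20849) = 2157/2 + 90360/20849 = 45152013/41698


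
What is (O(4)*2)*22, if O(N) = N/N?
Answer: 44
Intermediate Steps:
O(N) = 1
(O(4)*2)*22 = (1*2)*22 = 2*22 = 44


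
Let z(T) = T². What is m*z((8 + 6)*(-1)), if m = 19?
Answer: 3724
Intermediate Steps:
m*z((8 + 6)*(-1)) = 19*((8 + 6)*(-1))² = 19*(14*(-1))² = 19*(-14)² = 19*196 = 3724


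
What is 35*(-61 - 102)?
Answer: -5705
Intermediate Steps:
35*(-61 - 102) = 35*(-163) = -5705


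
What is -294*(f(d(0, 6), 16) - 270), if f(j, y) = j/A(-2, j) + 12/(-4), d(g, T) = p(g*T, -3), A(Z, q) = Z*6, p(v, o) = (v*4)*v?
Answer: 80262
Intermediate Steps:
p(v, o) = 4*v² (p(v, o) = (4*v)*v = 4*v²)
A(Z, q) = 6*Z
d(g, T) = 4*T²*g² (d(g, T) = 4*(g*T)² = 4*(T*g)² = 4*(T²*g²) = 4*T²*g²)
f(j, y) = -3 - j/12 (f(j, y) = j/((6*(-2))) + 12/(-4) = j/(-12) + 12*(-¼) = j*(-1/12) - 3 = -j/12 - 3 = -3 - j/12)
-294*(f(d(0, 6), 16) - 270) = -294*((-3 - 6²*0²/3) - 270) = -294*((-3 - 36*0/3) - 270) = -294*((-3 - 1/12*0) - 270) = -294*((-3 + 0) - 270) = -294*(-3 - 270) = -294*(-273) = 80262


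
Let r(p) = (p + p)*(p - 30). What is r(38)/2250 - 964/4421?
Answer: 259484/4973625 ≈ 0.052172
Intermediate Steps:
r(p) = 2*p*(-30 + p) (r(p) = (2*p)*(-30 + p) = 2*p*(-30 + p))
r(38)/2250 - 964/4421 = (2*38*(-30 + 38))/2250 - 964/4421 = (2*38*8)*(1/2250) - 964*1/4421 = 608*(1/2250) - 964/4421 = 304/1125 - 964/4421 = 259484/4973625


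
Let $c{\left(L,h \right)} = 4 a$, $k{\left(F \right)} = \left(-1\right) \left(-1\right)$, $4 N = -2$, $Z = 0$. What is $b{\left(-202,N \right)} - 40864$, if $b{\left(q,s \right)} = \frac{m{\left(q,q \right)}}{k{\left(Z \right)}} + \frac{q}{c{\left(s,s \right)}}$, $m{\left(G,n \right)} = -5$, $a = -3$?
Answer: $- \frac{245113}{6} \approx -40852.0$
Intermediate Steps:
$N = - \frac{1}{2}$ ($N = \frac{1}{4} \left(-2\right) = - \frac{1}{2} \approx -0.5$)
$k{\left(F \right)} = 1$
$c{\left(L,h \right)} = -12$ ($c{\left(L,h \right)} = 4 \left(-3\right) = -12$)
$b{\left(q,s \right)} = -5 - \frac{q}{12}$ ($b{\left(q,s \right)} = - \frac{5}{1} + \frac{q}{-12} = \left(-5\right) 1 + q \left(- \frac{1}{12}\right) = -5 - \frac{q}{12}$)
$b{\left(-202,N \right)} - 40864 = \left(-5 - - \frac{101}{6}\right) - 40864 = \left(-5 + \frac{101}{6}\right) - 40864 = \frac{71}{6} - 40864 = - \frac{245113}{6}$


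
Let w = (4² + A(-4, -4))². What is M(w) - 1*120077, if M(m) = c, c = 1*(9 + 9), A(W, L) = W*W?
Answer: -120059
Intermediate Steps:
A(W, L) = W²
w = 1024 (w = (4² + (-4)²)² = (16 + 16)² = 32² = 1024)
c = 18 (c = 1*18 = 18)
M(m) = 18
M(w) - 1*120077 = 18 - 1*120077 = 18 - 120077 = -120059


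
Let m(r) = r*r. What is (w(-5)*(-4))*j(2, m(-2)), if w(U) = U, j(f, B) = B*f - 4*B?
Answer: -160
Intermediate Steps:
m(r) = r²
j(f, B) = -4*B + B*f
(w(-5)*(-4))*j(2, m(-2)) = (-5*(-4))*((-2)²*(-4 + 2)) = 20*(4*(-2)) = 20*(-8) = -160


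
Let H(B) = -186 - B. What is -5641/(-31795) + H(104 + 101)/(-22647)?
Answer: 140183572/720061365 ≈ 0.19468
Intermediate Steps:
-5641/(-31795) + H(104 + 101)/(-22647) = -5641/(-31795) + (-186 - (104 + 101))/(-22647) = -5641*(-1/31795) + (-186 - 1*205)*(-1/22647) = 5641/31795 + (-186 - 205)*(-1/22647) = 5641/31795 - 391*(-1/22647) = 5641/31795 + 391/22647 = 140183572/720061365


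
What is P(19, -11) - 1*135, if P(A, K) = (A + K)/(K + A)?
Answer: -134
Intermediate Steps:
P(A, K) = 1 (P(A, K) = (A + K)/(A + K) = 1)
P(19, -11) - 1*135 = 1 - 1*135 = 1 - 135 = -134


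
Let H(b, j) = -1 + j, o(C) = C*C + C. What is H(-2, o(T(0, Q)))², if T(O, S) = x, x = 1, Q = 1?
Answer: 1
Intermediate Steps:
T(O, S) = 1
o(C) = C + C² (o(C) = C² + C = C + C²)
H(-2, o(T(0, Q)))² = (-1 + 1*(1 + 1))² = (-1 + 1*2)² = (-1 + 2)² = 1² = 1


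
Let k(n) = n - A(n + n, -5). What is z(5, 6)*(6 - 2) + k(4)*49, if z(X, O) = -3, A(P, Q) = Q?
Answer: 429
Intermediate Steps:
k(n) = 5 + n (k(n) = n - 1*(-5) = n + 5 = 5 + n)
z(5, 6)*(6 - 2) + k(4)*49 = -3*(6 - 2) + (5 + 4)*49 = -3*4 + 9*49 = -12 + 441 = 429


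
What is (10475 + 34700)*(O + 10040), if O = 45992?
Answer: 2531245600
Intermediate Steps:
(10475 + 34700)*(O + 10040) = (10475 + 34700)*(45992 + 10040) = 45175*56032 = 2531245600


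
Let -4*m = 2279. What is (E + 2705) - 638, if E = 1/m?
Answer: 4710689/2279 ≈ 2067.0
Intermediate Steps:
m = -2279/4 (m = -¼*2279 = -2279/4 ≈ -569.75)
E = -4/2279 (E = 1/(-2279/4) = -4/2279 ≈ -0.0017552)
(E + 2705) - 638 = (-4/2279 + 2705) - 638 = 6164691/2279 - 638 = 4710689/2279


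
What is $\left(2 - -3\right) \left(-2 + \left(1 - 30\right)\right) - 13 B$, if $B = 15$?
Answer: $-350$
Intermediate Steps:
$\left(2 - -3\right) \left(-2 + \left(1 - 30\right)\right) - 13 B = \left(2 - -3\right) \left(-2 + \left(1 - 30\right)\right) - 195 = \left(2 + 3\right) \left(-2 + \left(1 - 30\right)\right) - 195 = 5 \left(-2 - 29\right) - 195 = 5 \left(-31\right) - 195 = -155 - 195 = -350$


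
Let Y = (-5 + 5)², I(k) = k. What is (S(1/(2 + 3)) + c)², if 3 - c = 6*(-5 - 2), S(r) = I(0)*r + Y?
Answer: 2025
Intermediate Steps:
Y = 0 (Y = 0² = 0)
S(r) = 0 (S(r) = 0*r + 0 = 0 + 0 = 0)
c = 45 (c = 3 - 6*(-5 - 2) = 3 - 6*(-7) = 3 - 1*(-42) = 3 + 42 = 45)
(S(1/(2 + 3)) + c)² = (0 + 45)² = 45² = 2025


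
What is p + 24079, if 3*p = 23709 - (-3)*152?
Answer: 32134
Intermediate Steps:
p = 8055 (p = (23709 - (-3)*152)/3 = (23709 - 1*(-456))/3 = (23709 + 456)/3 = (1/3)*24165 = 8055)
p + 24079 = 8055 + 24079 = 32134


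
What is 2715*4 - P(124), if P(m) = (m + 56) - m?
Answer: 10804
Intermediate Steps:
P(m) = 56 (P(m) = (56 + m) - m = 56)
2715*4 - P(124) = 2715*4 - 1*56 = 10860 - 56 = 10804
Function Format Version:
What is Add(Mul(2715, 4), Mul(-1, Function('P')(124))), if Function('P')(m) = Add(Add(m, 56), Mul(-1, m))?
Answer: 10804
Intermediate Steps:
Function('P')(m) = 56 (Function('P')(m) = Add(Add(56, m), Mul(-1, m)) = 56)
Add(Mul(2715, 4), Mul(-1, Function('P')(124))) = Add(Mul(2715, 4), Mul(-1, 56)) = Add(10860, -56) = 10804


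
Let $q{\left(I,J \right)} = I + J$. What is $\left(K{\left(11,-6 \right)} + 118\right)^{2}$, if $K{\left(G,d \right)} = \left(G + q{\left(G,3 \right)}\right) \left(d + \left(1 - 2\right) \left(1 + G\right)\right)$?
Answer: $110224$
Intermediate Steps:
$K{\left(G,d \right)} = \left(3 + 2 G\right) \left(-1 + d - G\right)$ ($K{\left(G,d \right)} = \left(G + \left(G + 3\right)\right) \left(d + \left(1 - 2\right) \left(1 + G\right)\right) = \left(G + \left(3 + G\right)\right) \left(d - \left(1 + G\right)\right) = \left(3 + 2 G\right) \left(d - \left(1 + G\right)\right) = \left(3 + 2 G\right) \left(-1 + d - G\right)$)
$\left(K{\left(11,-6 \right)} + 118\right)^{2} = \left(\left(-3 - 55 - 2 \cdot 11^{2} + 3 \left(-6\right) + 2 \cdot 11 \left(-6\right)\right) + 118\right)^{2} = \left(\left(-3 - 55 - 242 - 18 - 132\right) + 118\right)^{2} = \left(-450 + 118\right)^{2} = \left(-332\right)^{2} = 110224$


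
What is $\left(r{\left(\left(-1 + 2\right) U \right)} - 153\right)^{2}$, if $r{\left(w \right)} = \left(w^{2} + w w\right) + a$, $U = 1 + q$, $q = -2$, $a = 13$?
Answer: $19044$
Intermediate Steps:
$U = -1$ ($U = 1 - 2 = -1$)
$r{\left(w \right)} = 13 + 2 w^{2}$ ($r{\left(w \right)} = \left(w^{2} + w w\right) + 13 = \left(w^{2} + w^{2}\right) + 13 = 2 w^{2} + 13 = 13 + 2 w^{2}$)
$\left(r{\left(\left(-1 + 2\right) U \right)} - 153\right)^{2} = \left(\left(13 + 2 \left(\left(-1 + 2\right) \left(-1\right)\right)^{2}\right) - 153\right)^{2} = \left(\left(13 + 2 \left(1 \left(-1\right)\right)^{2}\right) - 153\right)^{2} = \left(\left(13 + 2 \left(-1\right)^{2}\right) - 153\right)^{2} = \left(\left(13 + 2 \cdot 1\right) - 153\right)^{2} = \left(\left(13 + 2\right) - 153\right)^{2} = \left(15 - 153\right)^{2} = \left(-138\right)^{2} = 19044$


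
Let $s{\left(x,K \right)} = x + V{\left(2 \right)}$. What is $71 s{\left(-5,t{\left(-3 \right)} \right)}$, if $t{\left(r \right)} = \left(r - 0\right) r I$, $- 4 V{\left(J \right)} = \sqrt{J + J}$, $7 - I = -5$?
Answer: $- \frac{781}{2} \approx -390.5$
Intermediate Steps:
$I = 12$ ($I = 7 - -5 = 7 + 5 = 12$)
$V{\left(J \right)} = - \frac{\sqrt{2} \sqrt{J}}{4}$ ($V{\left(J \right)} = - \frac{\sqrt{J + J}}{4} = - \frac{\sqrt{2 J}}{4} = - \frac{\sqrt{2} \sqrt{J}}{4}$)
$t{\left(r \right)} = 12 r^{2}$ ($t{\left(r \right)} = \left(r - 0\right) r 12 = \left(r + 0\right) r 12 = r r 12 = r^{2} \cdot 12 = 12 r^{2}$)
$s{\left(x,K \right)} = - \frac{1}{2} + x$ ($s{\left(x,K \right)} = x - \frac{\sqrt{2} \sqrt{2}}{4} = x - \frac{1}{2} = - \frac{1}{2} + x$)
$71 s{\left(-5,t{\left(-3 \right)} \right)} = 71 \left(- \frac{1}{2} - 5\right) = 71 \left(- \frac{11}{2}\right) = - \frac{781}{2}$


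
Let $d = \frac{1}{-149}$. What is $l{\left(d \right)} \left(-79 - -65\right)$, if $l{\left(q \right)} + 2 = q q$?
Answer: $\frac{621614}{22201} \approx 27.999$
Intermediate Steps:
$d = - \frac{1}{149} \approx -0.0067114$
$l{\left(q \right)} = -2 + q^{2}$ ($l{\left(q \right)} = -2 + q q = -2 + q^{2}$)
$l{\left(d \right)} \left(-79 - -65\right) = \left(-2 + \left(- \frac{1}{149}\right)^{2}\right) \left(-79 - -65\right) = \left(-2 + \frac{1}{22201}\right) \left(-79 + 65\right) = \left(- \frac{44401}{22201}\right) \left(-14\right) = \frac{621614}{22201}$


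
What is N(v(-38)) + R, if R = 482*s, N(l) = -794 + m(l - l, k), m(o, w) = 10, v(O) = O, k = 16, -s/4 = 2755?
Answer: -5312424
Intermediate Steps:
s = -11020 (s = -4*2755 = -11020)
N(l) = -784 (N(l) = -794 + 10 = -784)
R = -5311640 (R = 482*(-11020) = -5311640)
N(v(-38)) + R = -784 - 5311640 = -5312424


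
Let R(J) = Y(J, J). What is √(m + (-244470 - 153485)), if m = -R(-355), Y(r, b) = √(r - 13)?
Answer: √(-397955 - 4*I*√23) ≈ 0.02 - 630.84*I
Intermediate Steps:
Y(r, b) = √(-13 + r)
R(J) = √(-13 + J)
m = -4*I*√23 (m = -√(-13 - 355) = -√(-368) = -4*I*√23 ≈ -19.183*I)
√(m + (-244470 - 153485)) = √(-4*I*√23 + (-244470 - 153485)) = √(-4*I*√23 - 397955) = √(-397955 - 4*I*√23)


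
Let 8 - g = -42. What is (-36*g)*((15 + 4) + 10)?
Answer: -52200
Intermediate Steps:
g = 50 (g = 8 - 1*(-42) = 8 + 42 = 50)
(-36*g)*((15 + 4) + 10) = (-36*50)*((15 + 4) + 10) = -1800*(19 + 10) = -1800*29 = -52200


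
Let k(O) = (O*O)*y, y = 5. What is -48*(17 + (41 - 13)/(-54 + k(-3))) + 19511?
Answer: 56533/3 ≈ 18844.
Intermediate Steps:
k(O) = 5*O² (k(O) = (O*O)*5 = O²*5 = 5*O²)
-48*(17 + (41 - 13)/(-54 + k(-3))) + 19511 = -48*(17 + (41 - 13)/(-54 + 5*(-3)²)) + 19511 = -48*(17 + 28/(-54 + 5*9)) + 19511 = -48*(17 + 28/(-54 + 45)) + 19511 = -48*(17 + 28/(-9)) + 19511 = -48*(17 + 28*(-⅑)) + 19511 = -48*(17 - 28/9) + 19511 = -48*125/9 + 19511 = -2000/3 + 19511 = 56533/3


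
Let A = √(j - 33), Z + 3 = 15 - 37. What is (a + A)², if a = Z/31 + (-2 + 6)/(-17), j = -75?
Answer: -29693331/277729 - 6588*I*√3/527 ≈ -106.91 - 21.652*I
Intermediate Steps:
Z = -25 (Z = -3 + (15 - 37) = -3 - 22 = -25)
A = 6*I*√3 (A = √(-75 - 33) = √(-108) = 6*I*√3 ≈ 10.392*I)
a = -549/527 (a = -25/31 + (-2 + 6)/(-17) = -25*1/31 + 4*(-1/17) = -25/31 - 4/17 = -549/527 ≈ -1.0417)
(a + A)² = (-549/527 + 6*I*√3)²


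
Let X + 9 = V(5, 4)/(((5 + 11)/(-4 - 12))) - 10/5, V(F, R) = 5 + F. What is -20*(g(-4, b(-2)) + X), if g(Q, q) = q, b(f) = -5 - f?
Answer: 480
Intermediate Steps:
X = -21 (X = -9 + ((5 + 5)/(((5 + 11)/(-4 - 12))) - 10/5) = -9 + (10/((16/(-16))) - 10*⅕) = -9 + (10/((16*(-1/16))) - 2) = -9 + (10/(-1) - 2) = -9 + (10*(-1) - 2) = -9 + (-10 - 2) = -9 - 12 = -21)
-20*(g(-4, b(-2)) + X) = -20*((-5 - 1*(-2)) - 21) = -20*((-5 + 2) - 21) = -20*(-3 - 21) = -20*(-24) = 480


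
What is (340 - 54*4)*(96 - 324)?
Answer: -28272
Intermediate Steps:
(340 - 54*4)*(96 - 324) = (340 - 216)*(-228) = 124*(-228) = -28272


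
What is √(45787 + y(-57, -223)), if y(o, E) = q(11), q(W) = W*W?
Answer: 2*√11477 ≈ 214.26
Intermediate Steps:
q(W) = W²
y(o, E) = 121 (y(o, E) = 11² = 121)
√(45787 + y(-57, -223)) = √(45787 + 121) = √45908 = 2*√11477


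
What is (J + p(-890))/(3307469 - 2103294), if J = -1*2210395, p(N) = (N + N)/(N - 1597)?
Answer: -1099450117/598956645 ≈ -1.8356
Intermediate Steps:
p(N) = 2*N/(-1597 + N) (p(N) = (2*N)/(-1597 + N) = 2*N/(-1597 + N))
J = -2210395
(J + p(-890))/(3307469 - 2103294) = (-2210395 + 2*(-890)/(-1597 - 890))/(3307469 - 2103294) = (-2210395 + 2*(-890)/(-2487))/1204175 = (-2210395 + 2*(-890)*(-1/2487))*(1/1204175) = (-2210395 + 1780/2487)*(1/1204175) = -5497250585/2487*1/1204175 = -1099450117/598956645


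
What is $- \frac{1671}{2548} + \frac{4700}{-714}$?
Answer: $- \frac{940621}{129948} \approx -7.2384$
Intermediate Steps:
$- \frac{1671}{2548} + \frac{4700}{-714} = \left(-1671\right) \frac{1}{2548} + 4700 \left(- \frac{1}{714}\right) = - \frac{1671}{2548} - \frac{2350}{357} = - \frac{940621}{129948}$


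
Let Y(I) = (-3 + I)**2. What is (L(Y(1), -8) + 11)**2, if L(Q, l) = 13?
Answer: 576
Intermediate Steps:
(L(Y(1), -8) + 11)**2 = (13 + 11)**2 = 24**2 = 576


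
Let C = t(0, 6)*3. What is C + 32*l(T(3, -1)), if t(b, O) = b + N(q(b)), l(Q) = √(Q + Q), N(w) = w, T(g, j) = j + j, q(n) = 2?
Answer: 6 + 64*I ≈ 6.0 + 64.0*I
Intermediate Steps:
T(g, j) = 2*j
l(Q) = √2*√Q (l(Q) = √(2*Q) = √2*√Q)
t(b, O) = 2 + b (t(b, O) = b + 2 = 2 + b)
C = 6 (C = (2 + 0)*3 = 2*3 = 6)
C + 32*l(T(3, -1)) = 6 + 32*(√2*√(2*(-1))) = 6 + 32*(√2*√(-2)) = 6 + 32*(√2*(I*√2)) = 6 + 32*(2*I) = 6 + 64*I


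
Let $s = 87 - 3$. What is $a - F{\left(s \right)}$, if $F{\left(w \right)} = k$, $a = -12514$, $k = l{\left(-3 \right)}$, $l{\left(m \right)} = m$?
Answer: $-12511$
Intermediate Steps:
$s = 84$
$k = -3$
$F{\left(w \right)} = -3$
$a - F{\left(s \right)} = -12514 - -3 = -12514 + 3 = -12511$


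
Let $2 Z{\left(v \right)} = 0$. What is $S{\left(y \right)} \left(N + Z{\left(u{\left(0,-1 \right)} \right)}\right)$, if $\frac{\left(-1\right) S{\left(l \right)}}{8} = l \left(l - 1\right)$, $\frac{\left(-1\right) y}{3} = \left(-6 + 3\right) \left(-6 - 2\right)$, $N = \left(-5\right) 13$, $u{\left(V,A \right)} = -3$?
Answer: $2733120$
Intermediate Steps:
$Z{\left(v \right)} = 0$ ($Z{\left(v \right)} = \frac{1}{2} \cdot 0 = 0$)
$N = -65$
$y = -72$ ($y = - 3 \left(-6 + 3\right) \left(-6 - 2\right) = - 3 \left(\left(-3\right) \left(-8\right)\right) = \left(-3\right) 24 = -72$)
$S{\left(l \right)} = - 8 l \left(-1 + l\right)$ ($S{\left(l \right)} = - 8 l \left(l - 1\right) = - 8 l \left(-1 + l\right)$)
$S{\left(y \right)} \left(N + Z{\left(u{\left(0,-1 \right)} \right)}\right) = 8 \left(-72\right) \left(1 - -72\right) \left(-65 + 0\right) = 8 \left(-72\right) \left(1 + 72\right) \left(-65\right) = 8 \left(-72\right) 73 \left(-65\right) = \left(-42048\right) \left(-65\right) = 2733120$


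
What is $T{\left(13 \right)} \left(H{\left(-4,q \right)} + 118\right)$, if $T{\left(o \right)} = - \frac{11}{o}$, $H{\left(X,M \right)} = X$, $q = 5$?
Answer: $- \frac{1254}{13} \approx -96.462$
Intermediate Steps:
$T{\left(13 \right)} \left(H{\left(-4,q \right)} + 118\right) = - \frac{11}{13} \left(-4 + 118\right) = \left(-11\right) \frac{1}{13} \cdot 114 = \left(- \frac{11}{13}\right) 114 = - \frac{1254}{13}$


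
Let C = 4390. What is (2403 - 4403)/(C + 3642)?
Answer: -125/502 ≈ -0.24900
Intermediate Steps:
(2403 - 4403)/(C + 3642) = (2403 - 4403)/(4390 + 3642) = -2000/8032 = -2000*1/8032 = -125/502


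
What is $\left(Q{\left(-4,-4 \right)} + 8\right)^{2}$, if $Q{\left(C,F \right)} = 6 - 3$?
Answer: $121$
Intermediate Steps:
$Q{\left(C,F \right)} = 3$ ($Q{\left(C,F \right)} = 6 - 3 = 3$)
$\left(Q{\left(-4,-4 \right)} + 8\right)^{2} = \left(3 + 8\right)^{2} = 11^{2} = 121$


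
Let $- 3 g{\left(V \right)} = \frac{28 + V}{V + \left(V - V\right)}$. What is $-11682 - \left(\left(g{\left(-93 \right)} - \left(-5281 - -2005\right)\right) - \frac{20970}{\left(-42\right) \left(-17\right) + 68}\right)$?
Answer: $- \frac{1628802532}{109089} \approx -14931.0$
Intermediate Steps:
$g{\left(V \right)} = - \frac{28 + V}{3 V}$ ($g{\left(V \right)} = - \frac{\left(28 + V\right) \frac{1}{V + \left(V - V\right)}}{3} = - \frac{\left(28 + V\right) \frac{1}{V + 0}}{3} = - \frac{\left(28 + V\right) \frac{1}{V}}{3} = - \frac{\frac{1}{V} \left(28 + V\right)}{3} = - \frac{28 + V}{3 V}$)
$-11682 - \left(\left(g{\left(-93 \right)} - \left(-5281 - -2005\right)\right) - \frac{20970}{\left(-42\right) \left(-17\right) + 68}\right) = -11682 - \left(\left(\frac{-28 - -93}{3 \left(-93\right)} - \left(-5281 - -2005\right)\right) - \frac{20970}{\left(-42\right) \left(-17\right) + 68}\right) = -11682 - \left(\left(\frac{1}{3} \left(- \frac{1}{93}\right) \left(-28 + 93\right) - \left(-5281 + 2005\right)\right) - \frac{20970}{714 + 68}\right) = -11682 - \left(\left(\frac{1}{3} \left(- \frac{1}{93}\right) 65 - -3276\right) - \frac{20970}{782}\right) = -11682 - \left(\left(- \frac{65}{279} + 3276\right) - 20970 \cdot \frac{1}{782}\right) = -11682 - \left(\frac{913939}{279} - \frac{10485}{391}\right) = -11682 - \frac{354424834}{109089} = - \frac{1628802532}{109089}$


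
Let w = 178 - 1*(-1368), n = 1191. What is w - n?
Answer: 355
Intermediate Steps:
w = 1546 (w = 178 + 1368 = 1546)
w - n = 1546 - 1*1191 = 1546 - 1191 = 355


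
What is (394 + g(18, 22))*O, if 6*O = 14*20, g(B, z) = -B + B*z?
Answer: 108080/3 ≈ 36027.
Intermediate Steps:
O = 140/3 (O = (14*20)/6 = (⅙)*280 = 140/3 ≈ 46.667)
(394 + g(18, 22))*O = (394 + 18*(-1 + 22))*(140/3) = (394 + 18*21)*(140/3) = (394 + 378)*(140/3) = 772*(140/3) = 108080/3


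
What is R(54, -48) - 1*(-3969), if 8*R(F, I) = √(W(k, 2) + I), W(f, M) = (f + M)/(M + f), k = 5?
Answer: 3969 + I*√47/8 ≈ 3969.0 + 0.85696*I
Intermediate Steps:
W(f, M) = 1 (W(f, M) = (M + f)/(M + f) = 1)
R(F, I) = √(1 + I)/8
R(54, -48) - 1*(-3969) = √(1 - 48)/8 - 1*(-3969) = √(-47)/8 + 3969 = (I*√47)/8 + 3969 = I*√47/8 + 3969 = 3969 + I*√47/8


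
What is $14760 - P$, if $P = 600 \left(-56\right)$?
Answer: $48360$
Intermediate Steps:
$P = -33600$
$14760 - P = 14760 - -33600 = 14760 + 33600 = 48360$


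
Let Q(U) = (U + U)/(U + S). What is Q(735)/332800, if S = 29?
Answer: 147/25425920 ≈ 5.7815e-6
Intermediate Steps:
Q(U) = 2*U/(29 + U) (Q(U) = (U + U)/(U + 29) = (2*U)/(29 + U) = 2*U/(29 + U))
Q(735)/332800 = (2*735/(29 + 735))/332800 = (2*735/764)*(1/332800) = (2*735*(1/764))*(1/332800) = (735/382)*(1/332800) = 147/25425920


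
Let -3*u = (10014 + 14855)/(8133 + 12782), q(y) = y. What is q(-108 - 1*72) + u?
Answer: -11318969/62745 ≈ -180.40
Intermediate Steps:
u = -24869/62745 (u = -(10014 + 14855)/(3*(8133 + 12782)) = -24869/(3*20915) = -1/3*24869/20915 = -24869/62745 ≈ -0.39635)
q(-108 - 1*72) + u = (-108 - 1*72) - 24869/62745 = (-108 - 72) - 24869/62745 = -180 - 24869/62745 = -11318969/62745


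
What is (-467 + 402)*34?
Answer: -2210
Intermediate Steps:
(-467 + 402)*34 = -65*34 = -2210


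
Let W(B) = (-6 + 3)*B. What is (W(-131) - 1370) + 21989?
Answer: 21012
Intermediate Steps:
W(B) = -3*B
(W(-131) - 1370) + 21989 = (-3*(-131) - 1370) + 21989 = (393 - 1370) + 21989 = -977 + 21989 = 21012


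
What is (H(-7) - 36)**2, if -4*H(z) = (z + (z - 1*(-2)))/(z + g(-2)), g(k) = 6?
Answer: 1521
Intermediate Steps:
H(z) = -(2 + 2*z)/(4*(6 + z)) (H(z) = -(z + (z - 1*(-2)))/(4*(z + 6)) = -(z + (z + 2))/(4*(6 + z)) = -(z + (2 + z))/(4*(6 + z)) = -(2 + 2*z)/(4*(6 + z)))
(H(-7) - 36)**2 = ((-1 - 1*(-7))/(2*(6 - 7)) - 36)**2 = ((1/2)*(-1 + 7)/(-1) - 36)**2 = ((1/2)*(-1)*6 - 36)**2 = (-3 - 36)**2 = (-39)**2 = 1521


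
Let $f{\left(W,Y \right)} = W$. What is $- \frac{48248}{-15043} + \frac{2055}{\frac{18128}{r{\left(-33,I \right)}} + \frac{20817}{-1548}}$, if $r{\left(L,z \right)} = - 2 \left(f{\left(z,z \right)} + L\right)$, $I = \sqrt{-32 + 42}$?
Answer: $\frac{366342940806975908}{33068778951511093} - \frac{551046967680 \sqrt{10}}{2198283517351} \approx 10.286$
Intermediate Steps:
$I = \sqrt{10} \approx 3.1623$
$r{\left(L,z \right)} = - 2 L - 2 z$ ($r{\left(L,z \right)} = - 2 \left(z + L\right) = - 2 \left(L + z\right) = - 2 L - 2 z$)
$- \frac{48248}{-15043} + \frac{2055}{\frac{18128}{r{\left(-33,I \right)}} + \frac{20817}{-1548}} = - \frac{48248}{-15043} + \frac{2055}{\frac{18128}{\left(-2\right) \left(-33\right) - 2 \sqrt{10}} + \frac{20817}{-1548}} = \left(-48248\right) \left(- \frac{1}{15043}\right) + \frac{2055}{\frac{18128}{66 - 2 \sqrt{10}} + 20817 \left(- \frac{1}{1548}\right)} = \frac{48248}{15043} + \frac{2055}{\frac{18128}{66 - 2 \sqrt{10}} - \frac{2313}{172}} = \frac{48248}{15043} + \frac{2055}{- \frac{2313}{172} + \frac{18128}{66 - 2 \sqrt{10}}}$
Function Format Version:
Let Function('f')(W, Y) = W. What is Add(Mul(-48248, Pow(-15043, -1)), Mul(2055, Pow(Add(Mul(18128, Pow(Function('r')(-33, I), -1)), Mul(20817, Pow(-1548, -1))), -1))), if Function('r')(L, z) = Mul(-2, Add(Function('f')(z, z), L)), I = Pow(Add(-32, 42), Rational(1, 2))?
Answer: Add(Rational(366342940806975908, 33068778951511093), Mul(Rational(-551046967680, 2198283517351), Pow(10, Rational(1, 2)))) ≈ 10.286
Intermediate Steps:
I = Pow(10, Rational(1, 2)) ≈ 3.1623
Function('r')(L, z) = Add(Mul(-2, L), Mul(-2, z)) (Function('r')(L, z) = Mul(-2, Add(z, L)) = Mul(-2, Add(L, z)) = Add(Mul(-2, L), Mul(-2, z)))
Add(Mul(-48248, Pow(-15043, -1)), Mul(2055, Pow(Add(Mul(18128, Pow(Function('r')(-33, I), -1)), Mul(20817, Pow(-1548, -1))), -1))) = Add(Mul(-48248, Pow(-15043, -1)), Mul(2055, Pow(Add(Mul(18128, Pow(Add(Mul(-2, -33), Mul(-2, Pow(10, Rational(1, 2)))), -1)), Mul(20817, Pow(-1548, -1))), -1))) = Add(Mul(-48248, Rational(-1, 15043)), Mul(2055, Pow(Add(Mul(18128, Pow(Add(66, Mul(-2, Pow(10, Rational(1, 2)))), -1)), Mul(20817, Rational(-1, 1548))), -1))) = Add(Rational(48248, 15043), Mul(2055, Pow(Add(Mul(18128, Pow(Add(66, Mul(-2, Pow(10, Rational(1, 2)))), -1)), Rational(-2313, 172)), -1))) = Add(Rational(48248, 15043), Mul(2055, Pow(Add(Rational(-2313, 172), Mul(18128, Pow(Add(66, Mul(-2, Pow(10, Rational(1, 2)))), -1))), -1)))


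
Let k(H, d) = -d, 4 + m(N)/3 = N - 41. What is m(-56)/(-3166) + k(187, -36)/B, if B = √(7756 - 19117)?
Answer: 303/3166 - 12*I*√11361/3787 ≈ 0.095704 - 0.33775*I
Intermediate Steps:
m(N) = -135 + 3*N (m(N) = -12 + 3*(N - 41) = -12 + 3*(-41 + N) = -12 + (-123 + 3*N) = -135 + 3*N)
B = I*√11361 (B = √(-11361) = I*√11361 ≈ 106.59*I)
m(-56)/(-3166) + k(187, -36)/B = (-135 + 3*(-56))/(-3166) + (-1*(-36))/((I*√11361)) = (-135 - 168)*(-1/3166) + 36*(-I*√11361/11361) = -303*(-1/3166) - 12*I*√11361/3787 = 303/3166 - 12*I*√11361/3787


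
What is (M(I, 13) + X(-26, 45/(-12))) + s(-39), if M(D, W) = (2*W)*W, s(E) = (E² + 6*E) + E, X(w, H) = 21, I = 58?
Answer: 1607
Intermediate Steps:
s(E) = E² + 7*E
M(D, W) = 2*W²
(M(I, 13) + X(-26, 45/(-12))) + s(-39) = (2*13² + 21) - 39*(7 - 39) = (2*169 + 21) - 39*(-32) = (338 + 21) + 1248 = 359 + 1248 = 1607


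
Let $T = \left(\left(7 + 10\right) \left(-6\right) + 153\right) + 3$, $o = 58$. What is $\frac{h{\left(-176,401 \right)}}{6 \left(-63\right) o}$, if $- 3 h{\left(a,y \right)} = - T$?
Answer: $- \frac{1}{1218} \approx -0.00082102$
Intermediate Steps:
$T = 54$ ($T = \left(17 \left(-6\right) + 153\right) + 3 = \left(-102 + 153\right) + 3 = 51 + 3 = 54$)
$h{\left(a,y \right)} = 18$ ($h{\left(a,y \right)} = - \frac{\left(-1\right) 54}{3} = \left(- \frac{1}{3}\right) \left(-54\right) = 18$)
$\frac{h{\left(-176,401 \right)}}{6 \left(-63\right) o} = \frac{18}{6 \left(-63\right) 58} = \frac{18}{\left(-378\right) 58} = \frac{18}{-21924} = 18 \left(- \frac{1}{21924}\right) = - \frac{1}{1218}$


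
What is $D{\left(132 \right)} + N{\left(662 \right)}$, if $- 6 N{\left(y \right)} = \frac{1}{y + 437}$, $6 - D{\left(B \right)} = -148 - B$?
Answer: $\frac{1885883}{6594} \approx 286.0$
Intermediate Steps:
$D{\left(B \right)} = 154 + B$ ($D{\left(B \right)} = 6 - \left(-148 - B\right) = 6 + \left(148 + B\right) = 154 + B$)
$N{\left(y \right)} = - \frac{1}{6 \left(437 + y\right)}$ ($N{\left(y \right)} = - \frac{1}{6 \left(y + 437\right)} = - \frac{1}{6 \left(437 + y\right)}$)
$D{\left(132 \right)} + N{\left(662 \right)} = \left(154 + 132\right) - \frac{1}{2622 + 6 \cdot 662} = 286 - \frac{1}{2622 + 3972} = 286 - \frac{1}{6594} = \frac{1885883}{6594}$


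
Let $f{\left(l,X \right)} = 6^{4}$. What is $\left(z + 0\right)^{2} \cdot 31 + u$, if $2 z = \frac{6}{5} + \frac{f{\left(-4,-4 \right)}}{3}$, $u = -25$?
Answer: $\frac{36358934}{25} \approx 1.4544 \cdot 10^{6}$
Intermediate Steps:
$f{\left(l,X \right)} = 1296$
$z = \frac{1083}{5}$ ($z = \frac{\frac{6}{5} + \frac{1296}{3}}{2} = \frac{6 \cdot \frac{1}{5} + 1296 \cdot \frac{1}{3}}{2} = \frac{\frac{6}{5} + 432}{2} = \frac{1}{2} \cdot \frac{2166}{5} = \frac{1083}{5} \approx 216.6$)
$\left(z + 0\right)^{2} \cdot 31 + u = \left(\frac{1083}{5} + 0\right)^{2} \cdot 31 - 25 = \left(\frac{1083}{5}\right)^{2} \cdot 31 - 25 = \frac{1172889}{25} \cdot 31 - 25 = \frac{36359559}{25} - 25 = \frac{36358934}{25}$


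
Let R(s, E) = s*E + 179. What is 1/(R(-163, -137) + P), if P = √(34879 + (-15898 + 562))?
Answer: 22510/506680557 - √19543/506680557 ≈ 4.4151e-5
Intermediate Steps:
R(s, E) = 179 + E*s (R(s, E) = E*s + 179 = 179 + E*s)
P = √19543 (P = √(34879 - 15336) = √19543 ≈ 139.80)
1/(R(-163, -137) + P) = 1/((179 - 137*(-163)) + √19543) = 1/((179 + 22331) + √19543) = 1/(22510 + √19543)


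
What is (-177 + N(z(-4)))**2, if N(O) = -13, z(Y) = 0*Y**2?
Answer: 36100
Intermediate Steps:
z(Y) = 0
(-177 + N(z(-4)))**2 = (-177 - 13)**2 = (-190)**2 = 36100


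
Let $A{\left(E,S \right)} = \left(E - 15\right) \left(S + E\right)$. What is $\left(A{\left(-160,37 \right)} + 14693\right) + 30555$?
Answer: $66773$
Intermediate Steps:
$A{\left(E,S \right)} = \left(-15 + E\right) \left(E + S\right)$
$\left(A{\left(-160,37 \right)} + 14693\right) + 30555 = \left(\left(\left(-160\right)^{2} - -2400 - 555 - 5920\right) + 14693\right) + 30555 = \left(\left(25600 + 2400 - 555 - 5920\right) + 14693\right) + 30555 = \left(21525 + 14693\right) + 30555 = 36218 + 30555 = 66773$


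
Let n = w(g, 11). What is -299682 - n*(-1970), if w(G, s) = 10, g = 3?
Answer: -279982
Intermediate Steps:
n = 10
-299682 - n*(-1970) = -299682 - 10*(-1970) = -299682 - 1*(-19700) = -299682 + 19700 = -279982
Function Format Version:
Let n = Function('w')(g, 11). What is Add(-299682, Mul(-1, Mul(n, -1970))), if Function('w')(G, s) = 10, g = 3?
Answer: -279982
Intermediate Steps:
n = 10
Add(-299682, Mul(-1, Mul(n, -1970))) = Add(-299682, Mul(-1, Mul(10, -1970))) = Add(-299682, Mul(-1, -19700)) = Add(-299682, 19700) = -279982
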